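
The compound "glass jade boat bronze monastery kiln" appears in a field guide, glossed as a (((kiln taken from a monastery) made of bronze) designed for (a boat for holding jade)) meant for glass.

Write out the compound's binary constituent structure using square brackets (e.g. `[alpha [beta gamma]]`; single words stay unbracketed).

[glass [[jade boat] [bronze [monastery kiln]]]]

The outermost head in the paraphrase is "kiln" (specifically "jade boat bronze monastery kiln"), modified by "glass".
Within "jade boat bronze monastery kiln", the head is "kiln" (specifically "bronze monastery kiln") and the modifier is "jade boat".
Within "jade boat", the head is "boat" and the modifier is "jade".
Within "bronze monastery kiln", the head is "kiln" (specifically "monastery kiln") and the modifier is "bronze".
Within "monastery kiln", the head is "kiln" and the modifier is "monastery".
Putting it together: [glass [[jade boat] [bronze [monastery kiln]]]].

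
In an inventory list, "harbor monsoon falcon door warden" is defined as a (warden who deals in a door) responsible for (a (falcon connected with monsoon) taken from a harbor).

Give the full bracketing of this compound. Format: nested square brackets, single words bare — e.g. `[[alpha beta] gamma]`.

The outermost head in the paraphrase is "warden" (specifically "door warden"), modified by "harbor monsoon falcon".
Inside "harbor monsoon falcon": head "falcon" (specifically "monsoon falcon"), modifier "harbor".
Inside "monsoon falcon": head "falcon", modifier "monsoon".
Inside "door warden": head "warden", modifier "door".
Putting it together: [[harbor [monsoon falcon]] [door warden]].

[[harbor [monsoon falcon]] [door warden]]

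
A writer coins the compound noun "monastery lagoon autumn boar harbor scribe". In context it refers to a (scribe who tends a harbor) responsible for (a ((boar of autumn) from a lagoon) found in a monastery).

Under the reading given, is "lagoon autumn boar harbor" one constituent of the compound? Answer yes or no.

The top-level split is [monastery lagoon autumn boar] [harbor scribe]; the full structure is [[monastery [lagoon [autumn boar]]] [harbor scribe]].
"lagoon autumn boar harbor" straddles a constituent boundary, so it is not a single unit.

no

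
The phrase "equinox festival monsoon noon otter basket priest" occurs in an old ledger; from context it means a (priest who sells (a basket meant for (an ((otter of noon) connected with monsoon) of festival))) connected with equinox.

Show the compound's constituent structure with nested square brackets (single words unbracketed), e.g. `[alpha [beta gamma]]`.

[equinox [[[festival [monsoon [noon otter]]] basket] priest]]

At the top level: head "priest" (specifically "festival monsoon noon otter basket priest"); modifier "equinox".
"festival monsoon noon otter basket priest" → head "priest", modifier "festival monsoon noon otter basket".
"festival monsoon noon otter basket" → head "basket", modifier "festival monsoon noon otter".
"festival monsoon noon otter" → head "otter" (specifically "monsoon noon otter"), modifier "festival".
"monsoon noon otter" → head "otter" (specifically "noon otter"), modifier "monsoon".
"noon otter" → head "otter", modifier "noon".
Assembled: [equinox [[[festival [monsoon [noon otter]]] basket] priest]].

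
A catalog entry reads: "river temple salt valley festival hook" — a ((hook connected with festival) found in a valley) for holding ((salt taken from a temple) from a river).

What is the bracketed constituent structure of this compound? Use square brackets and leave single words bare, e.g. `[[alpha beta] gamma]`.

[[river [temple salt]] [valley [festival hook]]]

The outermost head in the paraphrase is "hook" (specifically "valley festival hook"), modified by "river temple salt".
"river temple salt" → head "salt" (specifically "temple salt"), modifier "river".
"temple salt" → head "salt", modifier "temple".
"valley festival hook" → head "hook" (specifically "festival hook"), modifier "valley".
"festival hook" → head "hook", modifier "festival".
Assembled: [[river [temple salt]] [valley [festival hook]]].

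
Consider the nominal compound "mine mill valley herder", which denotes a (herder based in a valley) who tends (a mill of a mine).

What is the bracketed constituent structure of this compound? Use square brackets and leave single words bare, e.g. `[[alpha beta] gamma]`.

[[mine mill] [valley herder]]

The outermost head in the paraphrase is "herder" (specifically "valley herder"), modified by "mine mill".
Inside "mine mill": head "mill", modifier "mine".
Inside "valley herder": head "herder", modifier "valley".
Assembled: [[mine mill] [valley herder]].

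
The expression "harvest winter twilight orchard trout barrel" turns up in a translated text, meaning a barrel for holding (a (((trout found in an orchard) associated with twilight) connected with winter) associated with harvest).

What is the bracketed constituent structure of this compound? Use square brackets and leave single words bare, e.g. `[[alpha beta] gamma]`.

[[harvest [winter [twilight [orchard trout]]]] barrel]

The outermost head in the paraphrase is "barrel", modified by "harvest winter twilight orchard trout".
Inside "harvest winter twilight orchard trout": head "trout" (specifically "winter twilight orchard trout"), modifier "harvest".
Inside "winter twilight orchard trout": head "trout" (specifically "twilight orchard trout"), modifier "winter".
Inside "twilight orchard trout": head "trout" (specifically "orchard trout"), modifier "twilight".
Inside "orchard trout": head "trout", modifier "orchard".
Assembled: [[harvest [winter [twilight [orchard trout]]]] barrel].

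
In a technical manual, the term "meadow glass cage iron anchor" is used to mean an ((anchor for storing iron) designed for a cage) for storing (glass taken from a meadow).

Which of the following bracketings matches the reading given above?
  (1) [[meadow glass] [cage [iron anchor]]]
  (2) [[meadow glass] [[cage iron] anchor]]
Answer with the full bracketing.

[[meadow glass] [cage [iron anchor]]]

The paraphrase's head is the "anchor" part ("cage iron anchor"); its modifier is "meadow glass".
That top-level split, carried through the inner groups, gives [[meadow glass] [cage [iron anchor]]].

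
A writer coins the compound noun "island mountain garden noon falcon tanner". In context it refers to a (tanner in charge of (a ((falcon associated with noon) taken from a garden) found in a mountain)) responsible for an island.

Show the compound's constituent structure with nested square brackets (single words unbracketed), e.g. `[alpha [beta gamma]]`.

At the top level: head "tanner" (specifically "mountain garden noon falcon tanner"); modifier "island".
"mountain garden noon falcon tanner" → head "tanner", modifier "mountain garden noon falcon".
"mountain garden noon falcon" → head "falcon" (specifically "garden noon falcon"), modifier "mountain".
"garden noon falcon" → head "falcon" (specifically "noon falcon"), modifier "garden".
"noon falcon" → head "falcon", modifier "noon".
Assembled: [island [[mountain [garden [noon falcon]]] tanner]].

[island [[mountain [garden [noon falcon]]] tanner]]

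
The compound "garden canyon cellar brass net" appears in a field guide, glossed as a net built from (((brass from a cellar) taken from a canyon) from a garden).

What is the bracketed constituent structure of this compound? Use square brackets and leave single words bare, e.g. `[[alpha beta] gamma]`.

Overall it is a kind of net; the modifier is "garden canyon cellar brass".
"garden canyon cellar brass" → head "brass" (specifically "canyon cellar brass"), modifier "garden".
"canyon cellar brass" → head "brass" (specifically "cellar brass"), modifier "canyon".
"cellar brass" → head "brass", modifier "cellar".
Assembled: [[garden [canyon [cellar brass]]] net].

[[garden [canyon [cellar brass]]] net]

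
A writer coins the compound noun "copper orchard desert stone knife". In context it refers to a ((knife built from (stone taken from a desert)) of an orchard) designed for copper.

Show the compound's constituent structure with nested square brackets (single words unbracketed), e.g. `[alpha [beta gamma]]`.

At the top level: head "knife" (specifically "orchard desert stone knife"); modifier "copper".
Within "orchard desert stone knife", the head is "knife" (specifically "desert stone knife") and the modifier is "orchard".
Within "desert stone knife", the head is "knife" and the modifier is "desert stone".
Within "desert stone", the head is "stone" and the modifier is "desert".
Assembled: [copper [orchard [[desert stone] knife]]].

[copper [orchard [[desert stone] knife]]]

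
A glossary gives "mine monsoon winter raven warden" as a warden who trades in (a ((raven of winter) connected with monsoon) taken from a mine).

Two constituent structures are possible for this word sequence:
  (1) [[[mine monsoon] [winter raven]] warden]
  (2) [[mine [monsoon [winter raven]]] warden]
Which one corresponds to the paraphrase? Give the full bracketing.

[[mine [monsoon [winter raven]]] warden]

The paraphrase's head is the "warden" part ("warden"); its modifier is "mine monsoon winter raven".
That top-level split, carried through the inner groups, gives [[mine [monsoon [winter raven]]] warden].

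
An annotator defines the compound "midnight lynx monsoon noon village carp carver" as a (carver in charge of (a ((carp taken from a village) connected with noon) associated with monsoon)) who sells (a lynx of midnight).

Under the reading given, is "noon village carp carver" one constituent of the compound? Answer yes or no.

The top-level split is [midnight lynx] [monsoon noon village carp carver]; the full structure is [[midnight lynx] [[monsoon [noon [village carp]]] carver]].
"noon village carp carver" straddles a constituent boundary, so it is not a single unit.

no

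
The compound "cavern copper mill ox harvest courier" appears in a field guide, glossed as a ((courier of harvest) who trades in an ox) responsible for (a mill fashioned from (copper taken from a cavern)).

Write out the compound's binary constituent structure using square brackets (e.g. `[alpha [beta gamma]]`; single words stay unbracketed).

The outermost head in the paraphrase is "courier" (specifically "ox harvest courier"), modified by "cavern copper mill".
Within "cavern copper mill", the head is "mill" and the modifier is "cavern copper".
Within "cavern copper", the head is "copper" and the modifier is "cavern".
Within "ox harvest courier", the head is "courier" (specifically "harvest courier") and the modifier is "ox".
Within "harvest courier", the head is "courier" and the modifier is "harvest".
Putting it together: [[[cavern copper] mill] [ox [harvest courier]]].

[[[cavern copper] mill] [ox [harvest courier]]]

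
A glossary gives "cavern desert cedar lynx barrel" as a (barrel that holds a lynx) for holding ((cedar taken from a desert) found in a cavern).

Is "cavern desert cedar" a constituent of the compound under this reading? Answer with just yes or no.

The paraphrase groups the words so that "cavern desert cedar" is one unit: it corresponds to a single parenthesized sub-phrase.
The full structure is [[cavern [desert cedar]] [lynx barrel]], in which [cavern desert cedar] is a constituent.

yes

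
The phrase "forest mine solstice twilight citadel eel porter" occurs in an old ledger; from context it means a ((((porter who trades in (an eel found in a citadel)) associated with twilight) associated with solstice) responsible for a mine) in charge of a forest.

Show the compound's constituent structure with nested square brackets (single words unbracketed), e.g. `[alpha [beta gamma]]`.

At the top level: head "porter" (specifically "mine solstice twilight citadel eel porter"); modifier "forest".
Inside "mine solstice twilight citadel eel porter": head "porter" (specifically "solstice twilight citadel eel porter"), modifier "mine".
Inside "solstice twilight citadel eel porter": head "porter" (specifically "twilight citadel eel porter"), modifier "solstice".
Inside "twilight citadel eel porter": head "porter" (specifically "citadel eel porter"), modifier "twilight".
Inside "citadel eel porter": head "porter", modifier "citadel eel".
Inside "citadel eel": head "eel", modifier "citadel".
Assembled: [forest [mine [solstice [twilight [[citadel eel] porter]]]]].

[forest [mine [solstice [twilight [[citadel eel] porter]]]]]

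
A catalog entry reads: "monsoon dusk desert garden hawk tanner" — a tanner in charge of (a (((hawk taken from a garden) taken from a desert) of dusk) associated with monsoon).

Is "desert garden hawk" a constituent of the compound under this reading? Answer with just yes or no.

yes

The paraphrase groups the words so that "desert garden hawk" is one unit: it corresponds to a single parenthesized sub-phrase.
The full structure is [[monsoon [dusk [desert [garden hawk]]]] tanner], in which [desert garden hawk] is a constituent.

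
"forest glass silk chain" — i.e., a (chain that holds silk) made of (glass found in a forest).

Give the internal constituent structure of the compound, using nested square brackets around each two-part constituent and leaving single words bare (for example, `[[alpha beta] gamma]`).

Overall it is a kind of chain (specifically "silk chain"); the modifier is "forest glass".
Within "forest glass", the head is "glass" and the modifier is "forest".
Within "silk chain", the head is "chain" and the modifier is "silk".
Assembled: [[forest glass] [silk chain]].

[[forest glass] [silk chain]]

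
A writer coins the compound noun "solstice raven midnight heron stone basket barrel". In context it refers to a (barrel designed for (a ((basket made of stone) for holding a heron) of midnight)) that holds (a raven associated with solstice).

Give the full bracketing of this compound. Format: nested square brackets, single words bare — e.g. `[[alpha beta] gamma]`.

[[solstice raven] [[midnight [heron [stone basket]]] barrel]]

The outermost head in the paraphrase is "barrel" (specifically "midnight heron stone basket barrel"), modified by "solstice raven".
Within "solstice raven", the head is "raven" and the modifier is "solstice".
Within "midnight heron stone basket barrel", the head is "barrel" and the modifier is "midnight heron stone basket".
Within "midnight heron stone basket", the head is "basket" (specifically "heron stone basket") and the modifier is "midnight".
Within "heron stone basket", the head is "basket" (specifically "stone basket") and the modifier is "heron".
Within "stone basket", the head is "basket" and the modifier is "stone".
Assembled: [[solstice raven] [[midnight [heron [stone basket]]] barrel]].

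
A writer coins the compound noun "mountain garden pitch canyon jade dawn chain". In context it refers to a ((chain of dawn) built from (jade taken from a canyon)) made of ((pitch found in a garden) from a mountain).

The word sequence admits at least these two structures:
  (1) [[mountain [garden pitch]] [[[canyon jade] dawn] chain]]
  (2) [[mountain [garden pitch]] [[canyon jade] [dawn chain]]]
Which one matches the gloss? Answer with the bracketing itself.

[[mountain [garden pitch]] [[canyon jade] [dawn chain]]]

The paraphrase's head is the "chain" part ("canyon jade dawn chain"); its modifier is "mountain garden pitch".
That top-level split, carried through the inner groups, gives [[mountain [garden pitch]] [[canyon jade] [dawn chain]]].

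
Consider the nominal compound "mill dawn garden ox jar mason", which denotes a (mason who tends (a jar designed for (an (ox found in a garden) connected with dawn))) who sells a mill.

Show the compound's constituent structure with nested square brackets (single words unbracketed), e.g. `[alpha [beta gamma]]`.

[mill [[[dawn [garden ox]] jar] mason]]

The outermost head in the paraphrase is "mason" (specifically "dawn garden ox jar mason"), modified by "mill".
"dawn garden ox jar mason" → head "mason", modifier "dawn garden ox jar".
"dawn garden ox jar" → head "jar", modifier "dawn garden ox".
"dawn garden ox" → head "ox" (specifically "garden ox"), modifier "dawn".
"garden ox" → head "ox", modifier "garden".
Assembled: [mill [[[dawn [garden ox]] jar] mason]].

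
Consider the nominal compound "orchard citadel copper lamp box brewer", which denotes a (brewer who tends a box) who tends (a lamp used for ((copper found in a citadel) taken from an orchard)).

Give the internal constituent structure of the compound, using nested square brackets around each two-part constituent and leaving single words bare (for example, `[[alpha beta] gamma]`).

The outermost head in the paraphrase is "brewer" (specifically "box brewer"), modified by "orchard citadel copper lamp".
Inside "orchard citadel copper lamp": head "lamp", modifier "orchard citadel copper".
Inside "orchard citadel copper": head "copper" (specifically "citadel copper"), modifier "orchard".
Inside "citadel copper": head "copper", modifier "citadel".
Inside "box brewer": head "brewer", modifier "box".
Putting it together: [[[orchard [citadel copper]] lamp] [box brewer]].

[[[orchard [citadel copper]] lamp] [box brewer]]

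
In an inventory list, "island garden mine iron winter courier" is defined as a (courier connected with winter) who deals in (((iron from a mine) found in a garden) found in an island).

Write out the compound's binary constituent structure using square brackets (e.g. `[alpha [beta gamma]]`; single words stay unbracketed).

[[island [garden [mine iron]]] [winter courier]]

Whole compound: head "courier" (specifically "winter courier"), modifier "island garden mine iron".
Inside "island garden mine iron": head "iron" (specifically "garden mine iron"), modifier "island".
Inside "garden mine iron": head "iron" (specifically "mine iron"), modifier "garden".
Inside "mine iron": head "iron", modifier "mine".
Inside "winter courier": head "courier", modifier "winter".
Putting it together: [[island [garden [mine iron]]] [winter courier]].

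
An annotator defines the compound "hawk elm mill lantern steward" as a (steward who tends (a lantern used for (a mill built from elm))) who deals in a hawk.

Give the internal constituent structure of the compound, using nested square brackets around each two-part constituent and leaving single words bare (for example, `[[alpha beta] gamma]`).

[hawk [[[elm mill] lantern] steward]]

At the top level: head "steward" (specifically "elm mill lantern steward"); modifier "hawk".
"elm mill lantern steward" → head "steward", modifier "elm mill lantern".
"elm mill lantern" → head "lantern", modifier "elm mill".
"elm mill" → head "mill", modifier "elm".
Putting it together: [hawk [[[elm mill] lantern] steward]].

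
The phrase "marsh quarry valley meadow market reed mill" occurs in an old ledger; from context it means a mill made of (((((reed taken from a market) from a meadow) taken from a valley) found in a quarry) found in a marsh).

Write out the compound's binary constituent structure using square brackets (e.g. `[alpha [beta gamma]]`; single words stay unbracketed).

[[marsh [quarry [valley [meadow [market reed]]]]] mill]

At the top level: head "mill"; modifier "marsh quarry valley meadow market reed".
Within "marsh quarry valley meadow market reed", the head is "reed" (specifically "quarry valley meadow market reed") and the modifier is "marsh".
Within "quarry valley meadow market reed", the head is "reed" (specifically "valley meadow market reed") and the modifier is "quarry".
Within "valley meadow market reed", the head is "reed" (specifically "meadow market reed") and the modifier is "valley".
Within "meadow market reed", the head is "reed" (specifically "market reed") and the modifier is "meadow".
Within "market reed", the head is "reed" and the modifier is "market".
So the structure is [[marsh [quarry [valley [meadow [market reed]]]]] mill].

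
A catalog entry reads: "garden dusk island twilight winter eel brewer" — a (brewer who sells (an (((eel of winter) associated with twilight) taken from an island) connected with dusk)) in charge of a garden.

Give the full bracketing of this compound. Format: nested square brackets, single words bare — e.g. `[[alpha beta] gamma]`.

[garden [[dusk [island [twilight [winter eel]]]] brewer]]

The outermost head in the paraphrase is "brewer" (specifically "dusk island twilight winter eel brewer"), modified by "garden".
Within "dusk island twilight winter eel brewer", the head is "brewer" and the modifier is "dusk island twilight winter eel".
Within "dusk island twilight winter eel", the head is "eel" (specifically "island twilight winter eel") and the modifier is "dusk".
Within "island twilight winter eel", the head is "eel" (specifically "twilight winter eel") and the modifier is "island".
Within "twilight winter eel", the head is "eel" (specifically "winter eel") and the modifier is "twilight".
Within "winter eel", the head is "eel" and the modifier is "winter".
Assembled: [garden [[dusk [island [twilight [winter eel]]]] brewer]].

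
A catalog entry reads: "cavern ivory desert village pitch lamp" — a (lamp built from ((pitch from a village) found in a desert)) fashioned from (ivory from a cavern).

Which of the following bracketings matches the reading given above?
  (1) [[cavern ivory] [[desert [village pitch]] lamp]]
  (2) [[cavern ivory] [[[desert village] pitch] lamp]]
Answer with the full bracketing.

The paraphrase's head is the "lamp" part ("desert village pitch lamp"); its modifier is "cavern ivory".
That top-level split, carried through the inner groups, gives [[cavern ivory] [[desert [village pitch]] lamp]].

[[cavern ivory] [[desert [village pitch]] lamp]]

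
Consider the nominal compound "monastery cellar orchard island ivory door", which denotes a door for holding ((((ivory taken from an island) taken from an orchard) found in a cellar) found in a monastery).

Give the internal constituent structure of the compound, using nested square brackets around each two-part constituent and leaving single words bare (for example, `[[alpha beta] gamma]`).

The outermost head in the paraphrase is "door", modified by "monastery cellar orchard island ivory".
"monastery cellar orchard island ivory" → head "ivory" (specifically "cellar orchard island ivory"), modifier "monastery".
"cellar orchard island ivory" → head "ivory" (specifically "orchard island ivory"), modifier "cellar".
"orchard island ivory" → head "ivory" (specifically "island ivory"), modifier "orchard".
"island ivory" → head "ivory", modifier "island".
Putting it together: [[monastery [cellar [orchard [island ivory]]]] door].

[[monastery [cellar [orchard [island ivory]]]] door]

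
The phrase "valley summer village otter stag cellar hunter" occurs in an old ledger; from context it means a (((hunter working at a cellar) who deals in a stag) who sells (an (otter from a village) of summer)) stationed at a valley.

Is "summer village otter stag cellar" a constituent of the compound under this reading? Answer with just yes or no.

The top-level split is [valley] [summer village otter stag cellar hunter]; the full structure is [valley [[summer [village otter]] [stag [cellar hunter]]]].
"summer village otter stag cellar" straddles a constituent boundary, so it is not a single unit.

no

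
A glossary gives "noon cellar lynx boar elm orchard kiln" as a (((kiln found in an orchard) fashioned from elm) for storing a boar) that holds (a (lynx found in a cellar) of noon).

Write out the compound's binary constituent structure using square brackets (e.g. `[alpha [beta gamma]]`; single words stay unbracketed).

At the top level: head "kiln" (specifically "boar elm orchard kiln"); modifier "noon cellar lynx".
Within "noon cellar lynx", the head is "lynx" (specifically "cellar lynx") and the modifier is "noon".
Within "cellar lynx", the head is "lynx" and the modifier is "cellar".
Within "boar elm orchard kiln", the head is "kiln" (specifically "elm orchard kiln") and the modifier is "boar".
Within "elm orchard kiln", the head is "kiln" (specifically "orchard kiln") and the modifier is "elm".
Within "orchard kiln", the head is "kiln" and the modifier is "orchard".
Assembled: [[noon [cellar lynx]] [boar [elm [orchard kiln]]]].

[[noon [cellar lynx]] [boar [elm [orchard kiln]]]]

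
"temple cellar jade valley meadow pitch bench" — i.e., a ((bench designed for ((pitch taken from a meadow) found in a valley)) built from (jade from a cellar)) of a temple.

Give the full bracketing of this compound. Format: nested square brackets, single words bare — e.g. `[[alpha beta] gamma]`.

[temple [[cellar jade] [[valley [meadow pitch]] bench]]]

The outermost head in the paraphrase is "bench" (specifically "cellar jade valley meadow pitch bench"), modified by "temple".
Within "cellar jade valley meadow pitch bench", the head is "bench" (specifically "valley meadow pitch bench") and the modifier is "cellar jade".
Within "cellar jade", the head is "jade" and the modifier is "cellar".
Within "valley meadow pitch bench", the head is "bench" and the modifier is "valley meadow pitch".
Within "valley meadow pitch", the head is "pitch" (specifically "meadow pitch") and the modifier is "valley".
Within "meadow pitch", the head is "pitch" and the modifier is "meadow".
Assembled: [temple [[cellar jade] [[valley [meadow pitch]] bench]]].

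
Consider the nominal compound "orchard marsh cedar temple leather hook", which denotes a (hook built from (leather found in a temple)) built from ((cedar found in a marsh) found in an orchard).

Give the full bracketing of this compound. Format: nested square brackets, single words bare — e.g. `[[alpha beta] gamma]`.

At the top level: head "hook" (specifically "temple leather hook"); modifier "orchard marsh cedar".
Within "orchard marsh cedar", the head is "cedar" (specifically "marsh cedar") and the modifier is "orchard".
Within "marsh cedar", the head is "cedar" and the modifier is "marsh".
Within "temple leather hook", the head is "hook" and the modifier is "temple leather".
Within "temple leather", the head is "leather" and the modifier is "temple".
Putting it together: [[orchard [marsh cedar]] [[temple leather] hook]].

[[orchard [marsh cedar]] [[temple leather] hook]]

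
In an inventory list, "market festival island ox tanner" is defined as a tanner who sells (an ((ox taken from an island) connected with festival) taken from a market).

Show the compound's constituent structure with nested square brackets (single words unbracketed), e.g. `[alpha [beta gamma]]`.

Overall it is a kind of tanner; the modifier is "market festival island ox".
"market festival island ox" → head "ox" (specifically "festival island ox"), modifier "market".
"festival island ox" → head "ox" (specifically "island ox"), modifier "festival".
"island ox" → head "ox", modifier "island".
Assembled: [[market [festival [island ox]]] tanner].

[[market [festival [island ox]]] tanner]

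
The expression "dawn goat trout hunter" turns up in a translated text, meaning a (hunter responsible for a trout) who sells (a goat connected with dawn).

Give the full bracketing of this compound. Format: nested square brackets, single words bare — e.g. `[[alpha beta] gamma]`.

Whole compound: head "hunter" (specifically "trout hunter"), modifier "dawn goat".
Inside "dawn goat": head "goat", modifier "dawn".
Inside "trout hunter": head "hunter", modifier "trout".
Assembled: [[dawn goat] [trout hunter]].

[[dawn goat] [trout hunter]]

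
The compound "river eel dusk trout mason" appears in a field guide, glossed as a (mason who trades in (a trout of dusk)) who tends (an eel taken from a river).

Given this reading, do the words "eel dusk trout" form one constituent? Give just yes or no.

The top-level split is [river eel] [dusk trout mason]; the full structure is [[river eel] [[dusk trout] mason]].
"eel dusk trout" straddles a constituent boundary, so it is not a single unit.

no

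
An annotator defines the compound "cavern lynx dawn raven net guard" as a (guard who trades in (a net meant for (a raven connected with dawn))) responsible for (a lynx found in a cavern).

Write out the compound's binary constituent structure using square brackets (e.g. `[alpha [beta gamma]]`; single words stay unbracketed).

Overall it is a kind of guard (specifically "dawn raven net guard"); the modifier is "cavern lynx".
Inside "cavern lynx": head "lynx", modifier "cavern".
Inside "dawn raven net guard": head "guard", modifier "dawn raven net".
Inside "dawn raven net": head "net", modifier "dawn raven".
Inside "dawn raven": head "raven", modifier "dawn".
Assembled: [[cavern lynx] [[[dawn raven] net] guard]].

[[cavern lynx] [[[dawn raven] net] guard]]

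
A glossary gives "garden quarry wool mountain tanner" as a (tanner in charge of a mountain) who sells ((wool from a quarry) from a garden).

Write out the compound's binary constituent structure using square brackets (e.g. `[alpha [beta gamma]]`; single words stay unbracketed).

[[garden [quarry wool]] [mountain tanner]]

Overall it is a kind of tanner (specifically "mountain tanner"); the modifier is "garden quarry wool".
"garden quarry wool" → head "wool" (specifically "quarry wool"), modifier "garden".
"quarry wool" → head "wool", modifier "quarry".
"mountain tanner" → head "tanner", modifier "mountain".
So the structure is [[garden [quarry wool]] [mountain tanner]].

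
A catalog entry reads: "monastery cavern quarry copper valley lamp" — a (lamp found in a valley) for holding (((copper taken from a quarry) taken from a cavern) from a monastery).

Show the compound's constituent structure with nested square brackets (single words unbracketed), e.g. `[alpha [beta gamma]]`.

Overall it is a kind of lamp (specifically "valley lamp"); the modifier is "monastery cavern quarry copper".
"monastery cavern quarry copper" → head "copper" (specifically "cavern quarry copper"), modifier "monastery".
"cavern quarry copper" → head "copper" (specifically "quarry copper"), modifier "cavern".
"quarry copper" → head "copper", modifier "quarry".
"valley lamp" → head "lamp", modifier "valley".
Putting it together: [[monastery [cavern [quarry copper]]] [valley lamp]].

[[monastery [cavern [quarry copper]]] [valley lamp]]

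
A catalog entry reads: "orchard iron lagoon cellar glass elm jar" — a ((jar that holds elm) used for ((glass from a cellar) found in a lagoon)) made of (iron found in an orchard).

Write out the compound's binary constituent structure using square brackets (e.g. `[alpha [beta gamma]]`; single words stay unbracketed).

[[orchard iron] [[lagoon [cellar glass]] [elm jar]]]

The outermost head in the paraphrase is "jar" (specifically "lagoon cellar glass elm jar"), modified by "orchard iron".
Within "orchard iron", the head is "iron" and the modifier is "orchard".
Within "lagoon cellar glass elm jar", the head is "jar" (specifically "elm jar") and the modifier is "lagoon cellar glass".
Within "lagoon cellar glass", the head is "glass" (specifically "cellar glass") and the modifier is "lagoon".
Within "cellar glass", the head is "glass" and the modifier is "cellar".
Within "elm jar", the head is "jar" and the modifier is "elm".
Assembled: [[orchard iron] [[lagoon [cellar glass]] [elm jar]]].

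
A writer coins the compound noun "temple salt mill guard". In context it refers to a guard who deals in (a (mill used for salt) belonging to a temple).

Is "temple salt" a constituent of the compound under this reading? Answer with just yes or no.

The top-level split is [temple salt mill] [guard]; the full structure is [[temple [salt mill]] guard].
"temple salt" straddles a constituent boundary, so it is not a single unit.

no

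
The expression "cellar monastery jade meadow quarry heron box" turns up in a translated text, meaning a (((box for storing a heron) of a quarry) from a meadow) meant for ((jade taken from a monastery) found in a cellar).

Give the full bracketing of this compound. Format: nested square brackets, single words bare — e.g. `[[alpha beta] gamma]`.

Whole compound: head "box" (specifically "meadow quarry heron box"), modifier "cellar monastery jade".
Within "cellar monastery jade", the head is "jade" (specifically "monastery jade") and the modifier is "cellar".
Within "monastery jade", the head is "jade" and the modifier is "monastery".
Within "meadow quarry heron box", the head is "box" (specifically "quarry heron box") and the modifier is "meadow".
Within "quarry heron box", the head is "box" (specifically "heron box") and the modifier is "quarry".
Within "heron box", the head is "box" and the modifier is "heron".
Assembled: [[cellar [monastery jade]] [meadow [quarry [heron box]]]].

[[cellar [monastery jade]] [meadow [quarry [heron box]]]]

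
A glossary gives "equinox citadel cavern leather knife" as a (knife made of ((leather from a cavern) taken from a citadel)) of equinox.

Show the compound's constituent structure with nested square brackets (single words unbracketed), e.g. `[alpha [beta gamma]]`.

Overall it is a kind of knife (specifically "citadel cavern leather knife"); the modifier is "equinox".
Inside "citadel cavern leather knife": head "knife", modifier "citadel cavern leather".
Inside "citadel cavern leather": head "leather" (specifically "cavern leather"), modifier "citadel".
Inside "cavern leather": head "leather", modifier "cavern".
Putting it together: [equinox [[citadel [cavern leather]] knife]].

[equinox [[citadel [cavern leather]] knife]]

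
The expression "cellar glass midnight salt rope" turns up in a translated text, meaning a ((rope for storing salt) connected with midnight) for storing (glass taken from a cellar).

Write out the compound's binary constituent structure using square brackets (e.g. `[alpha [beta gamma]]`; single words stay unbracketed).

[[cellar glass] [midnight [salt rope]]]

Whole compound: head "rope" (specifically "midnight salt rope"), modifier "cellar glass".
Inside "cellar glass": head "glass", modifier "cellar".
Inside "midnight salt rope": head "rope" (specifically "salt rope"), modifier "midnight".
Inside "salt rope": head "rope", modifier "salt".
So the structure is [[cellar glass] [midnight [salt rope]]].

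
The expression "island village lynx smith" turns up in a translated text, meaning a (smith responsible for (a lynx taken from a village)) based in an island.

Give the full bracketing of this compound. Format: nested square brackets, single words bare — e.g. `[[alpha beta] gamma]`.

At the top level: head "smith" (specifically "village lynx smith"); modifier "island".
"village lynx smith" → head "smith", modifier "village lynx".
"village lynx" → head "lynx", modifier "village".
Putting it together: [island [[village lynx] smith]].

[island [[village lynx] smith]]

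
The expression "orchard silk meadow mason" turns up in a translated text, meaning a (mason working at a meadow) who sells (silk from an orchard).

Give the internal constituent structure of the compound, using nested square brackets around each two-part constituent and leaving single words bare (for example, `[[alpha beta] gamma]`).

The outermost head in the paraphrase is "mason" (specifically "meadow mason"), modified by "orchard silk".
Inside "orchard silk": head "silk", modifier "orchard".
Inside "meadow mason": head "mason", modifier "meadow".
Assembled: [[orchard silk] [meadow mason]].

[[orchard silk] [meadow mason]]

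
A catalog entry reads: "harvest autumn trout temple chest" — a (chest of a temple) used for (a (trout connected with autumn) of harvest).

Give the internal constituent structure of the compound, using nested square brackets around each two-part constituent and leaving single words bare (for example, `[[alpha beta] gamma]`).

[[harvest [autumn trout]] [temple chest]]

The outermost head in the paraphrase is "chest" (specifically "temple chest"), modified by "harvest autumn trout".
Inside "harvest autumn trout": head "trout" (specifically "autumn trout"), modifier "harvest".
Inside "autumn trout": head "trout", modifier "autumn".
Inside "temple chest": head "chest", modifier "temple".
Assembled: [[harvest [autumn trout]] [temple chest]].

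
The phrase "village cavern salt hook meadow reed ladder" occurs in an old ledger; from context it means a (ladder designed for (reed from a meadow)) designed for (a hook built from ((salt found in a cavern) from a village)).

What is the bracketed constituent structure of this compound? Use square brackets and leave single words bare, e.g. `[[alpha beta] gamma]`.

[[[village [cavern salt]] hook] [[meadow reed] ladder]]

At the top level: head "ladder" (specifically "meadow reed ladder"); modifier "village cavern salt hook".
Within "village cavern salt hook", the head is "hook" and the modifier is "village cavern salt".
Within "village cavern salt", the head is "salt" (specifically "cavern salt") and the modifier is "village".
Within "cavern salt", the head is "salt" and the modifier is "cavern".
Within "meadow reed ladder", the head is "ladder" and the modifier is "meadow reed".
Within "meadow reed", the head is "reed" and the modifier is "meadow".
Assembled: [[[village [cavern salt]] hook] [[meadow reed] ladder]].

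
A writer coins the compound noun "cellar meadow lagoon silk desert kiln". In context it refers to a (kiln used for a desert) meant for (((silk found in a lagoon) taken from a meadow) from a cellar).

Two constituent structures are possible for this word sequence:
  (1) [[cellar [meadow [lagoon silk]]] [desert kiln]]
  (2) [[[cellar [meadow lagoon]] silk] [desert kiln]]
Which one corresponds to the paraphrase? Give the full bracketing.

[[cellar [meadow [lagoon silk]]] [desert kiln]]

The paraphrase's head is the "kiln" part ("desert kiln"); its modifier is "cellar meadow lagoon silk".
That top-level split, carried through the inner groups, gives [[cellar [meadow [lagoon silk]]] [desert kiln]].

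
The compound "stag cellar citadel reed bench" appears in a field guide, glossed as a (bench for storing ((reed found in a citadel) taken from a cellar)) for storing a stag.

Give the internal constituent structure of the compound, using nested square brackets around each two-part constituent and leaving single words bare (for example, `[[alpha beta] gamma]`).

The outermost head in the paraphrase is "bench" (specifically "cellar citadel reed bench"), modified by "stag".
Inside "cellar citadel reed bench": head "bench", modifier "cellar citadel reed".
Inside "cellar citadel reed": head "reed" (specifically "citadel reed"), modifier "cellar".
Inside "citadel reed": head "reed", modifier "citadel".
Assembled: [stag [[cellar [citadel reed]] bench]].

[stag [[cellar [citadel reed]] bench]]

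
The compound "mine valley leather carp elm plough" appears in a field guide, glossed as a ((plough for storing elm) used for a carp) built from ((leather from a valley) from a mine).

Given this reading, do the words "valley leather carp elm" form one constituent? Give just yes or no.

The top-level split is [mine valley leather] [carp elm plough]; the full structure is [[mine [valley leather]] [carp [elm plough]]].
"valley leather carp elm" straddles a constituent boundary, so it is not a single unit.

no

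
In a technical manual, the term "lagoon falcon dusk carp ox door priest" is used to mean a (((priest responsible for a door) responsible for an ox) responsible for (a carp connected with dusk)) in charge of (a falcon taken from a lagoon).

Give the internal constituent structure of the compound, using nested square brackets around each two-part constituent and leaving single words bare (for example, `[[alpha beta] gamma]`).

At the top level: head "priest" (specifically "dusk carp ox door priest"); modifier "lagoon falcon".
"lagoon falcon" → head "falcon", modifier "lagoon".
"dusk carp ox door priest" → head "priest" (specifically "ox door priest"), modifier "dusk carp".
"dusk carp" → head "carp", modifier "dusk".
"ox door priest" → head "priest" (specifically "door priest"), modifier "ox".
"door priest" → head "priest", modifier "door".
So the structure is [[lagoon falcon] [[dusk carp] [ox [door priest]]]].

[[lagoon falcon] [[dusk carp] [ox [door priest]]]]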